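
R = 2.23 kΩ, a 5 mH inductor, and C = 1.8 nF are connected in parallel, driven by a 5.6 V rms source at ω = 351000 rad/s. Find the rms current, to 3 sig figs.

X_L = ωL = 1760 Ω
X_C = 1/(ωC) = 1580 Ω
Parallel: admittances add. Y = 1/R + 1/(jωL) + jωC
Y = (0.000448 + j6.2e-05) S
|Y| = 0.000453 S → |Z| = 1/|Y| = 2210 Ω, ∠Z = −∠Y = -7.87°
I = V/|Z| = 5.6/2210 = 2.54 mA

2.54 mA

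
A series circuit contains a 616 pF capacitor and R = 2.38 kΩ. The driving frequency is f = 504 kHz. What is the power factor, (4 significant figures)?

0.9776

ω = 2πf = 3.167e+06 rad/s
X_C = 1/(ωC) = 512.6 Ω
Z = 2380 − j512.6 Ω
|Z| = √(2380² + 512.6²) = 2435 Ω
∠Z = arctan(-512.6/2380) = -12.16°
cos φ = cos(-12.16°) = 0.9776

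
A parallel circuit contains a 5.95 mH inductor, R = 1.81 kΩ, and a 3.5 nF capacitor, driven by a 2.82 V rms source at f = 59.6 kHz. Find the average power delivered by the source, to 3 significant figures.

ω = 2πf = 374500 rad/s
X_L = ωL = 2230 Ω
X_C = 1/(ωC) = 763 Ω
Parallel: admittances add. Y = 1/R + 1/(jωL) + jωC
Y = (0.000552 + j0.000862) S
|Y| = 0.00102 S → |Z| = 1/|Y| = 977 Ω, ∠Z = −∠Y = -57.3°
I = V/|Z| = 2.89 mA
P = VI cos φ = 2.82 × 0.00289 × cos(-57.3°) = 4.39 mW

4.39 mW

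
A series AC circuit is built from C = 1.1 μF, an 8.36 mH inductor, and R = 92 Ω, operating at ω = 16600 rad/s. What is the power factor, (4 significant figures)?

X_L = ωL = 138.8 Ω
X_C = 1/(ωC) = 54.76 Ω
Net reactance X = X_L − X_C = 84.01 Ω
Z = 92.00 + j84.01 Ω
|Z| = √(92.00² + 84.01²) = 124.6 Ω
∠Z = arctan(84.01/92.00) = 42.40°
cos φ = cos(42.40°) = 0.7384

0.7384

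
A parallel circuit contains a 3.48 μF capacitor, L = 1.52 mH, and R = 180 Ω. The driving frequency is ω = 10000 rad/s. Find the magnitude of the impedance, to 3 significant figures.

31.8 Ω

X_L = ωL = 15.2 Ω
X_C = 1/(ωC) = 28.7 Ω
Parallel: admittances add. Y = 1/R + 1/(jωL) + jωC
Y = (0.00556 − j0.0310) S
|Y| = 0.0315 S → |Z| = 1/|Y| = 31.8 Ω, ∠Z = −∠Y = 79.8°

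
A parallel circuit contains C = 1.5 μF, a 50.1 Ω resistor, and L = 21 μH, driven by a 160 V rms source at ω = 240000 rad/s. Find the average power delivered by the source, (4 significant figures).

511.0 W

X_L = ωL = 5.040 Ω
X_C = 1/(ωC) = 2.778 Ω
Parallel: admittances add. Y = 1/R + 1/(jωL) + jωC
Y = (0.01996 + j0.1616) S
|Y| = 0.1628 S → |Z| = 1/|Y| = 6.142 Ω, ∠Z = −∠Y = -82.96°
I = V/|Z| = 26.05 A
P = VI cos φ = 160 × 26.05 × cos(-82.96°) = 511.0 W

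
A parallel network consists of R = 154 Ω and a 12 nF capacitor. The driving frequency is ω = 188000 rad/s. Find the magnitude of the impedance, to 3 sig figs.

X_C = 1/(ωC) = 443 Ω
Parallel: admittances add. Y = 1/R + jωC
Y = (0.00649 + j0.00226) S
|Y| = 0.00687 S → |Z| = 1/|Y| = 145 Ω, ∠Z = −∠Y = -19.2°

145 Ω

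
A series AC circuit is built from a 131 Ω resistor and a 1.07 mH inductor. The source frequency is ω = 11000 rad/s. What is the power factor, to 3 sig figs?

0.996

X_L = ωL = 11.8 Ω
Z = 131 + j11.8 Ω
|Z| = √(131² + 11.8²) = 132 Ω
∠Z = arctan(11.8/131) = 5.13°
cos φ = cos(5.13°) = 0.996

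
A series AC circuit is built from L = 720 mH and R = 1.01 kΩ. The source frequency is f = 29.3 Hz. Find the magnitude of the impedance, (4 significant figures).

ω = 2πf = 184.1 rad/s
X_L = ωL = 132.6 Ω
Z = 1010 + j132.6 Ω
|Z| = √(1010² + 132.6²) = 1019 Ω

1019 Ω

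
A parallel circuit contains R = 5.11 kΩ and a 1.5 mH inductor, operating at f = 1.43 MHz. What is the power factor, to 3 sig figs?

0.935

ω = 2πf = 8.985e+06 rad/s
X_L = ωL = 13500 Ω
Parallel: admittances add. Y = 1/R + 1/(jωL)
Y = (0.000196 − j7.42e-05) S
|Y| = 0.000209 S → |Z| = 1/|Y| = 4780 Ω, ∠Z = −∠Y = 20.8°
cos φ = cos(20.8°) = 0.935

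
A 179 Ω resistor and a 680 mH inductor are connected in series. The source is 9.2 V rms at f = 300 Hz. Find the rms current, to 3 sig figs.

ω = 2πf = 1885 rad/s
X_L = ωL = 1280 Ω
Z = 179 + j1280 Ω
|Z| = √(179² + 1280²) = 1290 Ω
I = V/|Z| = 9.2/1290 = 7.11 mA

7.11 mA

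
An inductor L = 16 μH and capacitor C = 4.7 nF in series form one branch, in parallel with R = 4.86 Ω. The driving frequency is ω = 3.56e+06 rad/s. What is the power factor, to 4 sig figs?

0.5000

X_L = ωL = 56.96 Ω
X_C = 1/(ωC) = 59.77 Ω
Branch 1: Z₁ = R = 4.860 Ω
Branch 2 (series LC): Z₂ = j(X_L − X_C) = −j2.806 Ω
Parallel: Z = Z₁Z₂/(Z₁+Z₂), |Z| = 2.430 Ω, ∠Z = -60.00°
cos φ = cos(-60.00°) = 0.5000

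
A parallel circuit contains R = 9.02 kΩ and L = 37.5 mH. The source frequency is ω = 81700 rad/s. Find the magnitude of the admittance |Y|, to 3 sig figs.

345 μS

X_L = ωL = 3060 Ω
Parallel: admittances add. Y = 1/R + 1/(jωL)
Y = (0.000111 − j0.000326) S
|Y| = 0.000345 S → |Z| = 1/|Y| = 2900 Ω, ∠Z = −∠Y = 71.2°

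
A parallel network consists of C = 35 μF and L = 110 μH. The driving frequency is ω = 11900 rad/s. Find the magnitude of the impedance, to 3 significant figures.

X_L = ωL = 1.31 Ω
X_C = 1/(ωC) = 2.40 Ω
Parallel: admittances add. Y = 1/(jωL) + jωC
Y = (0 − j0.347) S
|Y| = 0.347 S → |Z| = 1/|Y| = 2.88 Ω, ∠Z = −∠Y = 90.0°

2.88 Ω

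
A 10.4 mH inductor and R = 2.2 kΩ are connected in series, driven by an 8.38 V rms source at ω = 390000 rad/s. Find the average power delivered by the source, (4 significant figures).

7.256 mW

X_L = ωL = 4056 Ω
Z = 2200 + j4056 Ω
|Z| = √(2200² + 4056²) = 4614 Ω
∠Z = arctan(4056/2200) = 61.52°
I = V/|Z| = 1.816 mA
P = VI cos φ = 8.38 × 0.001816 × cos(61.52°) = 7.256 mW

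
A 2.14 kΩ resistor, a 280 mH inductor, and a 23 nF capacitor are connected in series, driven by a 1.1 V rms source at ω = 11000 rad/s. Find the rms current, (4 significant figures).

X_L = ωL = 3080 Ω
X_C = 1/(ωC) = 3953 Ω
Net reactance X = X_L − X_C = -872.6 Ω
Z = 2140 − j872.6 Ω
|Z| = √(2140² + 872.6²) = 2311 Ω
I = V/|Z| = 1.1/2311 = 476.0 μA

476.0 μA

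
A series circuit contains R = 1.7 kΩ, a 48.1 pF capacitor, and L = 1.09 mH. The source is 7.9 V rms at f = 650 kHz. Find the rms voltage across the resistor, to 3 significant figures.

7.40 V

ω = 2πf = 4.084e+06 rad/s
X_L = ωL = 4450 Ω
X_C = 1/(ωC) = 5090 Ω
Net reactance X = X_L − X_C = -639 Ω
Z = 1700 − j639 Ω
|Z| = √(1700² + 639²) = 1820 Ω
I = V/|Z| = 4.35 mA
V_R = I·|Z_R| = 0.00435 × 1700 = 7.40 V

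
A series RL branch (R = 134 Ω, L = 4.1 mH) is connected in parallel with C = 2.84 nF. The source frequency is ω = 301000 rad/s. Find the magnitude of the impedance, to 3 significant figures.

X_L = ωL = 1230 Ω
X_C = 1/(ωC) = 1170 Ω
Branch 1 (R+jX_L): Z₁ = 134 + j1230 Ω, |Z₁| = 1240 Ω
Branch 2 (−jX_C): Z₂ = −j1170 Ω
Parallel: Z = Z₁Z₂/(Z₁+Z₂), |Z| = 9770 Ω, ∠Z = -31.8°

9770 Ω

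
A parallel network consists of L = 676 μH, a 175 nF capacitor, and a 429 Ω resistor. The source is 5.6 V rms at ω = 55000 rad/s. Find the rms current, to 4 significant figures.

97.60 mA

X_L = ωL = 37.18 Ω
X_C = 1/(ωC) = 103.9 Ω
Parallel: admittances add. Y = 1/R + 1/(jωL) + jωC
Y = (0.002331 − j0.01727) S
|Y| = 0.01743 S → |Z| = 1/|Y| = 57.38 Ω, ∠Z = −∠Y = 82.31°
I = V/|Z| = 5.6/57.38 = 97.60 mA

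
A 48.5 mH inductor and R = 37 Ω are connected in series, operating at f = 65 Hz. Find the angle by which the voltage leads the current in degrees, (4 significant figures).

28.16°

ω = 2πf = 408.4 rad/s
X_L = ωL = 19.81 Ω
Z = 37.00 + j19.81 Ω
|Z| = √(37.00² + 19.81²) = 41.97 Ω
∠Z = arctan(19.81/37.00) = 28.16°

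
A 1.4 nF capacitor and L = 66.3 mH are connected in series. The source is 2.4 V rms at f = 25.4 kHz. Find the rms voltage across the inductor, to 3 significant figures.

4.16 V

ω = 2πf = 159600 rad/s
X_L = ωL = 10600 Ω
X_C = 1/(ωC) = 4480 Ω
Net reactance X = X_L − X_C = 6110 Ω
Z = j6110 Ω
|Z| = √(0² + 6110²) = 6110 Ω
I = V/|Z| = 393 μA
V_L = I·|Z_L| = 0.000393 × 10600 = 4.16 V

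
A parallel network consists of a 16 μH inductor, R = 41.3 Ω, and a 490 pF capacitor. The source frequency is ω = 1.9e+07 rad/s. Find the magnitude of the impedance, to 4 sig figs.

X_L = ωL = 304.0 Ω
X_C = 1/(ωC) = 107.4 Ω
Parallel: admittances add. Y = 1/R + 1/(jωL) + jωC
Y = (0.02421 + j0.006021) S
|Y| = 0.02495 S → |Z| = 1/|Y| = 40.08 Ω, ∠Z = −∠Y = -13.96°

40.08 Ω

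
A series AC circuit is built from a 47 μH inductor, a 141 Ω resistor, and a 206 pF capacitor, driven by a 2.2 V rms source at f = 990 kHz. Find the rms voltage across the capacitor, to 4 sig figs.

3.380 V

ω = 2πf = 6.22e+06 rad/s
X_L = ωL = 292.4 Ω
X_C = 1/(ωC) = 780.4 Ω
Net reactance X = X_L − X_C = -488.0 Ω
Z = 141.0 − j488.0 Ω
|Z| = √(141.0² + 488.0²) = 508.0 Ω
I = V/|Z| = 4.331 mA
V_C = I·|Z_C| = 0.004331 × 780.4 = 3.380 V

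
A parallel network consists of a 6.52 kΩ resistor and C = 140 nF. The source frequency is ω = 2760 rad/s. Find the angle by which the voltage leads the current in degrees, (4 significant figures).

-68.35°

X_C = 1/(ωC) = 2588 Ω
Parallel: admittances add. Y = 1/R + jωC
Y = (0.0001534 + j0.0003864) S
|Y| = 0.0004157 S → |Z| = 1/|Y| = 2405 Ω, ∠Z = −∠Y = -68.35°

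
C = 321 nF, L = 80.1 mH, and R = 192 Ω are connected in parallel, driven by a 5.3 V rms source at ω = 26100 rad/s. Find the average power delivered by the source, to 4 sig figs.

146.3 mW

X_L = ωL = 2091 Ω
X_C = 1/(ωC) = 119.4 Ω
Parallel: admittances add. Y = 1/R + 1/(jωL) + jωC
Y = (0.005208 + j0.007900) S
|Y| = 0.009462 S → |Z| = 1/|Y| = 105.7 Ω, ∠Z = −∠Y = -56.60°
I = V/|Z| = 50.15 mA
P = VI cos φ = 5.3 × 0.05015 × cos(-56.60°) = 146.3 mW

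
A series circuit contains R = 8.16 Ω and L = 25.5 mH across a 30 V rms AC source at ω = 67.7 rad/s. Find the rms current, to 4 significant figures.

X_L = ωL = 1.726 Ω
Z = 8.160 + j1.726 Ω
|Z| = √(8.160² + 1.726²) = 8.341 Ω
I = V/|Z| = 30/8.341 = 3.597 A

3.597 A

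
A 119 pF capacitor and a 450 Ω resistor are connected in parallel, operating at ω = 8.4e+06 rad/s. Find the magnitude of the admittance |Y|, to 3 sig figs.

2.44 mS

X_C = 1/(ωC) = 1000 Ω
Parallel: admittances add. Y = 1/R + jωC
Y = (0.00222 + j0.00100) S
|Y| = 0.00244 S → |Z| = 1/|Y| = 410 Ω, ∠Z = −∠Y = -24.2°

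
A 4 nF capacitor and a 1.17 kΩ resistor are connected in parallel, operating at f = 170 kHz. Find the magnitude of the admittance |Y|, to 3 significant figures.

4.36 mS

ω = 2πf = 1.068e+06 rad/s
X_C = 1/(ωC) = 234 Ω
Parallel: admittances add. Y = 1/R + jωC
Y = (0.000855 + j0.00427) S
|Y| = 0.00436 S → |Z| = 1/|Y| = 230 Ω, ∠Z = −∠Y = -78.7°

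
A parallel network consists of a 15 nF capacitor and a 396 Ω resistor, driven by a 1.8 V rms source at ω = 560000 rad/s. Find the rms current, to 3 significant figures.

15.8 mA

X_C = 1/(ωC) = 119 Ω
Parallel: admittances add. Y = 1/R + jωC
Y = (0.00253 + j0.00840) S
|Y| = 0.00877 S → |Z| = 1/|Y| = 114 Ω, ∠Z = −∠Y = -73.3°
I = V/|Z| = 1.8/114 = 15.8 mA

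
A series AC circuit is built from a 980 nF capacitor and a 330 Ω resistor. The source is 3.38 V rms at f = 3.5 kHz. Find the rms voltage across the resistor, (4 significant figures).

3.347 V

ω = 2πf = 21990 rad/s
X_C = 1/(ωC) = 46.40 Ω
Z = 330.0 − j46.40 Ω
|Z| = √(330.0² + 46.40²) = 333.2 Ω
I = V/|Z| = 10.14 mA
V_R = I·|Z_R| = 0.01014 × 330.0 = 3.347 V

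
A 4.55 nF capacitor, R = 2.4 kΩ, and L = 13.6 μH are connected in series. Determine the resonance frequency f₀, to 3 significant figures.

ω₀ = 1/√(LC) = 1/√(1.36e-05 × 4.55e-09) = 4.02e+06 rad/s
f₀ = ω₀/(2π) = 640 kHz

640 kHz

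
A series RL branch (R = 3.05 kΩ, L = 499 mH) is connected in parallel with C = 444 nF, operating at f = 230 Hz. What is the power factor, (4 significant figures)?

ω = 2πf = 1445 rad/s
X_L = ωL = 721.1 Ω
X_C = 1/(ωC) = 1559 Ω
Branch 1 (R+jX_L): Z₁ = 3050 + j721.1 Ω, |Z₁| = 3134 Ω
Branch 2 (−jX_C): Z₂ = −j1559 Ω
Parallel: Z = Z₁Z₂/(Z₁+Z₂), |Z| = 1544 Ω, ∠Z = -61.35°
cos φ = cos(-61.35°) = 0.4795

0.4795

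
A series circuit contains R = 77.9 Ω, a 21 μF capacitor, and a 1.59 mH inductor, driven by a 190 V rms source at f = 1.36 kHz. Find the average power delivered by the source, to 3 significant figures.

ω = 2πf = 8545 rad/s
X_L = ωL = 13.6 Ω
X_C = 1/(ωC) = 5.57 Ω
Net reactance X = X_L − X_C = 8.01 Ω
Z = 77.9 + j8.01 Ω
|Z| = √(77.9² + 8.01²) = 78.3 Ω
∠Z = arctan(8.01/77.9) = 5.87°
I = V/|Z| = 2.43 A
P = VI cos φ = 190 × 2.43 × cos(5.87°) = 459 W

459 W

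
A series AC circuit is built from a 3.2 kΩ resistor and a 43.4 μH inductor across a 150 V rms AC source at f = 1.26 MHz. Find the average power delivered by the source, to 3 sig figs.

6.95 W

ω = 2πf = 7.917e+06 rad/s
X_L = ωL = 344 Ω
Z = 3200 + j344 Ω
|Z| = √(3200² + 344²) = 3220 Ω
∠Z = arctan(344/3200) = 6.13°
I = V/|Z| = 46.6 mA
P = VI cos φ = 150 × 0.0466 × cos(6.13°) = 6.95 W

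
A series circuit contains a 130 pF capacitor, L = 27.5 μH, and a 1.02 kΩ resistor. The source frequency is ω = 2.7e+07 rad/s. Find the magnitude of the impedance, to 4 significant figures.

X_L = ωL = 742.5 Ω
X_C = 1/(ωC) = 284.9 Ω
Net reactance X = X_L − X_C = 457.6 Ω
Z = 1020 + j457.6 Ω
|Z| = √(1020² + 457.6²) = 1118 Ω

1118 Ω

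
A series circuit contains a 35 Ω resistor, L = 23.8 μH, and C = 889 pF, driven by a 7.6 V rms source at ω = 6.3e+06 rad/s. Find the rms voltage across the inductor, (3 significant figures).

25.2 V

X_L = ωL = 150 Ω
X_C = 1/(ωC) = 179 Ω
Net reactance X = X_L − X_C = -28.6 Ω
Z = 35.0 − j28.6 Ω
|Z| = √(35.0² + 28.6²) = 45.2 Ω
I = V/|Z| = 168 mA
V_L = I·|Z_L| = 0.168 × 150 = 25.2 V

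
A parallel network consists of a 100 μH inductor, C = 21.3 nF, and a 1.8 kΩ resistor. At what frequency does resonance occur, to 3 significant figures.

ω₀ = 1/√(LC) = 1/√(0.0001 × 2.13e-08) = 685200 rad/s
f₀ = ω₀/(2π) = 109 kHz

109 kHz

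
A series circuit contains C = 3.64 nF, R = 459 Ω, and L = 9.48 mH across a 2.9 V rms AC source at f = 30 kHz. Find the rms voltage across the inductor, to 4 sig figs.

ω = 2πf = 188500 rad/s
X_L = ωL = 1787 Ω
X_C = 1/(ωC) = 1457 Ω
Net reactance X = X_L − X_C = 329.5 Ω
Z = 459.0 + j329.5 Ω
|Z| = √(459.0² + 329.5²) = 565.0 Ω
I = V/|Z| = 5.133 mA
V_L = I·|Z_L| = 0.005133 × 1787 = 9.172 V

9.172 V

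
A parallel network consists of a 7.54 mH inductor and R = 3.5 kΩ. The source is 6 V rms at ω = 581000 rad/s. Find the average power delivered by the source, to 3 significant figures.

10.3 mW

X_L = ωL = 4380 Ω
Parallel: admittances add. Y = 1/R + 1/(jωL)
Y = (0.000286 − j0.000228) S
|Y| = 0.000366 S → |Z| = 1/|Y| = 2730 Ω, ∠Z = −∠Y = 38.6°
I = V/|Z| = 2.19 mA
P = VI cos φ = 6 × 0.00219 × cos(38.6°) = 10.3 mW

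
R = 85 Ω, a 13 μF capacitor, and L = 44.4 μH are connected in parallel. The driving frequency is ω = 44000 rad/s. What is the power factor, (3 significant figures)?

X_L = ωL = 1.95 Ω
X_C = 1/(ωC) = 1.75 Ω
Parallel: admittances add. Y = 1/R + 1/(jωL) + jωC
Y = (0.0118 + j0.0601) S
|Y| = 0.0613 S → |Z| = 1/|Y| = 16.3 Ω, ∠Z = −∠Y = -78.9°
cos φ = cos(-78.9°) = 0.192

0.192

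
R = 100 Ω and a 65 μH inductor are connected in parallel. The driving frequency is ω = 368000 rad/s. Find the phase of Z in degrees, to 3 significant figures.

76.5°

X_L = ωL = 23.9 Ω
Parallel: admittances add. Y = 1/R + 1/(jωL)
Y = (0.0100 − j0.0418) S
|Y| = 0.0430 S → |Z| = 1/|Y| = 23.3 Ω, ∠Z = −∠Y = 76.5°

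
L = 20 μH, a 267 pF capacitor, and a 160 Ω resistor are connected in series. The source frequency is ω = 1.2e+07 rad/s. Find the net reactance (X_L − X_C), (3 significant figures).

X_L = ωL = 240 Ω
X_C = 1/(ωC) = 312 Ω
X = 240 − 312 = -72.1 Ω

-72.1 Ω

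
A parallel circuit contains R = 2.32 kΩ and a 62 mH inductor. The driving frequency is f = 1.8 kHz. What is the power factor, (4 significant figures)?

ω = 2πf = 11310 rad/s
X_L = ωL = 701.2 Ω
Parallel: admittances add. Y = 1/R + 1/(jωL)
Y = (0.0004310 − j0.001426) S
|Y| = 0.001490 S → |Z| = 1/|Y| = 671.2 Ω, ∠Z = −∠Y = 73.18°
cos φ = cos(73.18°) = 0.2893

0.2893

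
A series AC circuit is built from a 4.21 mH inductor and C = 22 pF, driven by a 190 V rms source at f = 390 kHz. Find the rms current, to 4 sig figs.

ω = 2πf = 2.45e+06 rad/s
X_L = ωL = 10320 Ω
X_C = 1/(ωC) = 18550 Ω
Net reactance X = X_L − X_C = -8233 Ω
Z = − j8233 Ω
|Z| = √(0² + 8233²) = 8233 Ω
I = V/|Z| = 190/8233 = 23.08 mA

23.08 mA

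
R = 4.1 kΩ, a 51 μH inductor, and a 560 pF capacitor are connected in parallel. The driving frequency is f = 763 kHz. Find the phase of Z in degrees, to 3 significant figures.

ω = 2πf = 4.794e+06 rad/s
X_L = ωL = 244 Ω
X_C = 1/(ωC) = 372 Ω
Parallel: admittances add. Y = 1/R + 1/(jωL) + jωC
Y = (0.000244 − j0.00141) S
|Y| = 0.00143 S → |Z| = 1/|Y| = 701 Ω, ∠Z = −∠Y = 80.2°

80.2°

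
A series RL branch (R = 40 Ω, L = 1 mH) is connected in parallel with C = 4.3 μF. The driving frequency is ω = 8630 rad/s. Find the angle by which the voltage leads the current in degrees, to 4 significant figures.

-53.22°

X_L = ωL = 8.630 Ω
X_C = 1/(ωC) = 26.95 Ω
Branch 1 (R+jX_L): Z₁ = 40.00 + j8.630 Ω, |Z₁| = 40.92 Ω
Branch 2 (−jX_C): Z₂ = −j26.95 Ω
Parallel: Z = Z₁Z₂/(Z₁+Z₂), |Z| = 25.06 Ω, ∠Z = -53.22°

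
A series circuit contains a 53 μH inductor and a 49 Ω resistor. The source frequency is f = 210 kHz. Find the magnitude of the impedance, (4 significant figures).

85.39 Ω

ω = 2πf = 1.319e+06 rad/s
X_L = ωL = 69.93 Ω
Z = 49.00 + j69.93 Ω
|Z| = √(49.00² + 69.93²) = 85.39 Ω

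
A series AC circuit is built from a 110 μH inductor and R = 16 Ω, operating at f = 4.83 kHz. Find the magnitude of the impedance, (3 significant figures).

16.3 Ω

ω = 2πf = 30350 rad/s
X_L = ωL = 3.34 Ω
Z = 16.0 + j3.34 Ω
|Z| = √(16.0² + 3.34²) = 16.3 Ω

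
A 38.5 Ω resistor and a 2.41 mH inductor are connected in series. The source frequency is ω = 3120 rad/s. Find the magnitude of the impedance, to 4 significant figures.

X_L = ωL = 7.519 Ω
Z = 38.50 + j7.519 Ω
|Z| = √(38.50² + 7.519²) = 39.23 Ω

39.23 Ω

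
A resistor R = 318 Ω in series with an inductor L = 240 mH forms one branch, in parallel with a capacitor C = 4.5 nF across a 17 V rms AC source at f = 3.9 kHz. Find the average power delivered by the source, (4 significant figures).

ω = 2πf = 24500 rad/s
X_L = ωL = 5881 Ω
X_C = 1/(ωC) = 9069 Ω
Branch 1 (R+jX_L): Z₁ = 318.0 + j5881 Ω, |Z₁| = 5890 Ω
Branch 2 (−jX_C): Z₂ = −j9069 Ω
Parallel: Z = Z₁Z₂/(Z₁+Z₂), |Z| = 16670 Ω, ∠Z = 81.21°
I = V/|Z| = 1.020 mA
P = VI cos φ = 17 × 0.001020 × cos(81.21°) = 2.649 mW

2.649 mW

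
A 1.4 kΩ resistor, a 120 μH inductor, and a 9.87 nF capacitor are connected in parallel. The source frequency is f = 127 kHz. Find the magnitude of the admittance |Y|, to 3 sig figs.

2.66 mS

ω = 2πf = 798000 rad/s
X_L = ωL = 95.8 Ω
X_C = 1/(ωC) = 127 Ω
Parallel: admittances add. Y = 1/R + 1/(jωL) + jωC
Y = (0.000714 − j0.00257) S
|Y| = 0.00266 S → |Z| = 1/|Y| = 375 Ω, ∠Z = −∠Y = 74.5°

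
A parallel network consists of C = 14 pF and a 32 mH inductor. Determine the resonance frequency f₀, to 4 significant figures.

237.8 kHz

ω₀ = 1/√(LC) = 1/√(0.032 × 1.4e-11) = 1.494e+06 rad/s
f₀ = ω₀/(2π) = 237.8 kHz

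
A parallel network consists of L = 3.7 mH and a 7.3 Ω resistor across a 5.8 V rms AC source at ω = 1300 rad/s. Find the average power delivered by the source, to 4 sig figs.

X_L = ωL = 4.810 Ω
Parallel: admittances add. Y = 1/R + 1/(jωL)
Y = (0.1370 − j0.2079) S
|Y| = 0.2490 S → |Z| = 1/|Y| = 4.016 Ω, ∠Z = −∠Y = 56.62°
I = V/|Z| = 1.444 A
P = VI cos φ = 5.8 × 1.444 × cos(56.62°) = 4.608 W

4.608 W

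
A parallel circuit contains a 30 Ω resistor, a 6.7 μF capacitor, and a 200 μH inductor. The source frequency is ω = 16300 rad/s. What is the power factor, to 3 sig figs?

0.166

X_L = ωL = 3.26 Ω
X_C = 1/(ωC) = 9.16 Ω
Parallel: admittances add. Y = 1/R + 1/(jωL) + jωC
Y = (0.0333 − j0.198) S
|Y| = 0.200 S → |Z| = 1/|Y| = 4.99 Ω, ∠Z = −∠Y = 80.4°
cos φ = cos(80.4°) = 0.166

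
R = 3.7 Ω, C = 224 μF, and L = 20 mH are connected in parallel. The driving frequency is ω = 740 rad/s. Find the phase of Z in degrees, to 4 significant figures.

X_L = ωL = 14.80 Ω
X_C = 1/(ωC) = 6.033 Ω
Parallel: admittances add. Y = 1/R + 1/(jωL) + jωC
Y = (0.2703 + j0.09819) S
|Y| = 0.2876 S → |Z| = 1/|Y| = 3.478 Ω, ∠Z = −∠Y = -19.97°

-19.97°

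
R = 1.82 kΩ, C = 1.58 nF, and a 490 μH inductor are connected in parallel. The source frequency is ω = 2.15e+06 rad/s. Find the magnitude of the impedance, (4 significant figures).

398.6 Ω

X_L = ωL = 1054 Ω
X_C = 1/(ωC) = 294.4 Ω
Parallel: admittances add. Y = 1/R + 1/(jωL) + jωC
Y = (0.0005495 + j0.002448) S
|Y| = 0.002509 S → |Z| = 1/|Y| = 398.6 Ω, ∠Z = −∠Y = -77.35°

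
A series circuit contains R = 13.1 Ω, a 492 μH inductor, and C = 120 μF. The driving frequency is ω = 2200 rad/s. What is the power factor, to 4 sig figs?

0.9793

X_L = ωL = 1.082 Ω
X_C = 1/(ωC) = 3.788 Ω
Net reactance X = X_L − X_C = -2.705 Ω
Z = 13.10 − j2.705 Ω
|Z| = √(13.10² + 2.705²) = 13.38 Ω
∠Z = arctan(-2.705/13.10) = -11.67°
cos φ = cos(-11.67°) = 0.9793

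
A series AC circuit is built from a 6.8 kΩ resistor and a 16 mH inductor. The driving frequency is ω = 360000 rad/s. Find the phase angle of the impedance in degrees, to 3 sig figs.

X_L = ωL = 5760 Ω
Z = 6800 + j5760 Ω
|Z| = √(6800² + 5760²) = 8910 Ω
∠Z = arctan(5760/6800) = 40.3°

40.3°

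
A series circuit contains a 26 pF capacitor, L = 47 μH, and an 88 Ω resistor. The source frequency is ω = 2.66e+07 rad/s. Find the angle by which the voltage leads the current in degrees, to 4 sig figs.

X_L = ωL = 1250 Ω
X_C = 1/(ωC) = 1446 Ω
Net reactance X = X_L − X_C = -195.7 Ω
Z = 88.00 − j195.7 Ω
|Z| = √(88.00² + 195.7²) = 214.6 Ω
∠Z = arctan(-195.7/88.00) = -65.79°

-65.79°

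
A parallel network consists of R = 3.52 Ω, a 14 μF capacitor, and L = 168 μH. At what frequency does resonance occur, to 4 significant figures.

3.282 kHz

ω₀ = 1/√(LC) = 1/√(0.000168 × 1.4e-05) = 20620 rad/s
f₀ = ω₀/(2π) = 3.282 kHz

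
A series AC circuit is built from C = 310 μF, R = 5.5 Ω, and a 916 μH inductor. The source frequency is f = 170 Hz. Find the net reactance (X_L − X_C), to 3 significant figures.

ω = 2πf = 1068 rad/s
X_L = ωL = 0.978 Ω
X_C = 1/(ωC) = 3.02 Ω
X = 0.978 − 3.02 = -2.04 Ω

-2.04 Ω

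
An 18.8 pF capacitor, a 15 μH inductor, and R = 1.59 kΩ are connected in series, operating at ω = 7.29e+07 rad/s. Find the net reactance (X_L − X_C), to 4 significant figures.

363.8 Ω

X_L = ωL = 1094 Ω
X_C = 1/(ωC) = 729.7 Ω
X = 1094 − 729.7 = 363.8 Ω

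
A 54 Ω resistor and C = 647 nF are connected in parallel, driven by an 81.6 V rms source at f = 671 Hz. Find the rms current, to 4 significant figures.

1.527 A

ω = 2πf = 4216 rad/s
X_C = 1/(ωC) = 366.6 Ω
Parallel: admittances add. Y = 1/R + jωC
Y = (0.01852 + j0.002728) S
|Y| = 0.01872 S → |Z| = 1/|Y| = 53.42 Ω, ∠Z = −∠Y = -8.379°
I = V/|Z| = 81.6/53.42 = 1.527 A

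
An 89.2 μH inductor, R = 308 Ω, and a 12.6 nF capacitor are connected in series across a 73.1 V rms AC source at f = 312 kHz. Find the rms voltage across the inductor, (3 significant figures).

ω = 2πf = 1.96e+06 rad/s
X_L = ωL = 175 Ω
X_C = 1/(ωC) = 40.5 Ω
Net reactance X = X_L − X_C = 134 Ω
Z = 308 + j134 Ω
|Z| = √(308² + 134²) = 336 Ω
I = V/|Z| = 218 mA
V_L = I·|Z_L| = 0.218 × 175 = 38.0 V

38.0 V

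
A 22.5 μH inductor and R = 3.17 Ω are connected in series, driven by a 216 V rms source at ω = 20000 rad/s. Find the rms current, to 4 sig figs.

67.46 A

X_L = ωL = 0.4500 Ω
Z = 3.170 + j0.4500 Ω
|Z| = √(3.170² + 0.4500²) = 3.202 Ω
I = V/|Z| = 216/3.202 = 67.46 A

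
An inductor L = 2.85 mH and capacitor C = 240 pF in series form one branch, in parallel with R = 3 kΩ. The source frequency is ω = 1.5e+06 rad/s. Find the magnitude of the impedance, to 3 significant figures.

X_L = ωL = 4280 Ω
X_C = 1/(ωC) = 2780 Ω
Branch 1: Z₁ = R = 3000 Ω
Branch 2 (series LC): Z₂ = j(X_L − X_C) = j1500 Ω
Parallel: Z = Z₁Z₂/(Z₁+Z₂), |Z| = 1340 Ω, ∠Z = 63.5°

1340 Ω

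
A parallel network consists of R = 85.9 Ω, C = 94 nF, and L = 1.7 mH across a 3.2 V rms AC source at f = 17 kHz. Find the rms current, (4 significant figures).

39.98 mA

ω = 2πf = 106800 rad/s
X_L = ωL = 181.6 Ω
X_C = 1/(ωC) = 99.60 Ω
Parallel: admittances add. Y = 1/R + 1/(jωL) + jωC
Y = (0.01164 + j0.004533) S
|Y| = 0.01249 S → |Z| = 1/|Y| = 80.04 Ω, ∠Z = −∠Y = -21.28°
I = V/|Z| = 3.2/80.04 = 39.98 mA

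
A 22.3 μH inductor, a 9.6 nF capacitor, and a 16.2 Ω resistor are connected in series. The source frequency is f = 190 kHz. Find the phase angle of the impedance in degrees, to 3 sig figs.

ω = 2πf = 1.194e+06 rad/s
X_L = ωL = 26.6 Ω
X_C = 1/(ωC) = 87.3 Ω
Net reactance X = X_L − X_C = -60.6 Ω
Z = 16.2 − j60.6 Ω
|Z| = √(16.2² + 60.6²) = 62.8 Ω
∠Z = arctan(-60.6/16.2) = -75.0°

-75.0°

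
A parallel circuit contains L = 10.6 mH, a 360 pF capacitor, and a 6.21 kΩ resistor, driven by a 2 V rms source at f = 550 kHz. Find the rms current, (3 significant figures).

2.45 mA

ω = 2πf = 3.456e+06 rad/s
X_L = ωL = 36600 Ω
X_C = 1/(ωC) = 804 Ω
Parallel: admittances add. Y = 1/R + 1/(jωL) + jωC
Y = (0.000161 + j0.00122) S
|Y| = 0.00123 S → |Z| = 1/|Y| = 815 Ω, ∠Z = −∠Y = -82.5°
I = V/|Z| = 2/815 = 2.45 mA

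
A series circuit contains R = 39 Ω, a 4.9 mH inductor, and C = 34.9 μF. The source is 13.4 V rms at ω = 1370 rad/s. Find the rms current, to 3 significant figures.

323 mA

X_L = ωL = 6.71 Ω
X_C = 1/(ωC) = 20.9 Ω
Net reactance X = X_L − X_C = -14.2 Ω
Z = 39.0 − j14.2 Ω
|Z| = √(39.0² + 14.2²) = 41.5 Ω
I = V/|Z| = 13.4/41.5 = 323 mA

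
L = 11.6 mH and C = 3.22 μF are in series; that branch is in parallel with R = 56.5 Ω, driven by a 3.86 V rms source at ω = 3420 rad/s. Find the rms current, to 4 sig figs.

101.8 mA

X_L = ωL = 39.67 Ω
X_C = 1/(ωC) = 90.81 Ω
Branch 1: Z₁ = R = 56.50 Ω
Branch 2 (series LC): Z₂ = j(X_L − X_C) = −j51.13 Ω
Parallel: Z = Z₁Z₂/(Z₁+Z₂), |Z| = 37.91 Ω, ∠Z = -47.85°
I = V/|Z| = 3.86/37.91 = 101.8 mA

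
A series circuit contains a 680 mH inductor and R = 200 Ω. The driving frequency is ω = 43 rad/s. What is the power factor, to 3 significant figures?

X_L = ωL = 29.2 Ω
Z = 200 + j29.2 Ω
|Z| = √(200² + 29.2²) = 202 Ω
∠Z = arctan(29.2/200) = 8.32°
cos φ = cos(8.32°) = 0.989

0.989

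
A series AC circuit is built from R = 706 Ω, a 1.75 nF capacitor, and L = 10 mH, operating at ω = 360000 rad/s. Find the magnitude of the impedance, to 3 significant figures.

X_L = ωL = 3600 Ω
X_C = 1/(ωC) = 1590 Ω
Net reactance X = X_L − X_C = 2010 Ω
Z = 706 + j2010 Ω
|Z| = √(706² + 2010²) = 2130 Ω

2130 Ω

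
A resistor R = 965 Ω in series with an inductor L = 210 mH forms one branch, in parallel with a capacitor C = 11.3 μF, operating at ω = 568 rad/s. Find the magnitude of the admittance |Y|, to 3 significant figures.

6.37 mS

X_L = ωL = 119 Ω
X_C = 1/(ωC) = 156 Ω
Branch 1 (R+jX_L): Z₁ = 965 + j119 Ω, |Z₁| = 972 Ω
Branch 2 (−jX_C): Z₂ = −j156 Ω
Parallel: Z = Z₁Z₂/(Z₁+Z₂), |Z| = 157 Ω, ∠Z = -80.8°
|Y| = 1/|Z| = 6.37 mS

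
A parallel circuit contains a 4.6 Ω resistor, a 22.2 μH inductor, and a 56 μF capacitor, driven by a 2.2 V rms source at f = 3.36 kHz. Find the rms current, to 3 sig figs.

2.15 A

ω = 2πf = 21110 rad/s
X_L = ωL = 0.469 Ω
X_C = 1/(ωC) = 0.846 Ω
Parallel: admittances add. Y = 1/R + 1/(jωL) + jωC
Y = (0.217 − j0.951) S
|Y| = 0.976 S → |Z| = 1/|Y| = 1.02 Ω, ∠Z = −∠Y = 77.1°
I = V/|Z| = 2.2/1.02 = 2.15 A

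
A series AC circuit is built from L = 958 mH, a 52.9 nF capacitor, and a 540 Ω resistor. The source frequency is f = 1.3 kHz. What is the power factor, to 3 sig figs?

0.0975

ω = 2πf = 8168 rad/s
X_L = ωL = 7830 Ω
X_C = 1/(ωC) = 2310 Ω
Net reactance X = X_L − X_C = 5510 Ω
Z = 540 + j5510 Ω
|Z| = √(540² + 5510²) = 5540 Ω
∠Z = arctan(5510/540) = 84.4°
cos φ = cos(84.4°) = 0.0975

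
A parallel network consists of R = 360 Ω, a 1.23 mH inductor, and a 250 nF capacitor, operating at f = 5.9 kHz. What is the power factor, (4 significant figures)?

0.2143

ω = 2πf = 37070 rad/s
X_L = ωL = 45.60 Ω
X_C = 1/(ωC) = 107.9 Ω
Parallel: admittances add. Y = 1/R + 1/(jωL) + jωC
Y = (0.002778 − j0.01266) S
|Y| = 0.01296 S → |Z| = 1/|Y| = 77.13 Ω, ∠Z = −∠Y = 77.63°
cos φ = cos(77.63°) = 0.2143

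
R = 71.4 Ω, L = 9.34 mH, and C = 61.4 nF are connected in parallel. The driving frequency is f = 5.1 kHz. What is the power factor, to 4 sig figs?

ω = 2πf = 32040 rad/s
X_L = ωL = 299.3 Ω
X_C = 1/(ωC) = 508.3 Ω
Parallel: admittances add. Y = 1/R + 1/(jωL) + jωC
Y = (0.01401 − j0.001374) S
|Y| = 0.01407 S → |Z| = 1/|Y| = 71.06 Ω, ∠Z = −∠Y = 5.602°
cos φ = cos(5.602°) = 0.9952

0.9952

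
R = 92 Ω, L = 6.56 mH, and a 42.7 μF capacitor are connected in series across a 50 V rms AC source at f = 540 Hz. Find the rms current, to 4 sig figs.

ω = 2πf = 3393 rad/s
X_L = ωL = 22.26 Ω
X_C = 1/(ωC) = 6.902 Ω
Net reactance X = X_L − X_C = 15.36 Ω
Z = 92.00 + j15.36 Ω
|Z| = √(92.00² + 15.36²) = 93.27 Ω
I = V/|Z| = 50/93.27 = 536.1 mA

536.1 mA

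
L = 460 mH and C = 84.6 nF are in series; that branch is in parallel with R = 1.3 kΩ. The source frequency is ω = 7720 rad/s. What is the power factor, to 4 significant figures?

0.8409

X_L = ωL = 3551 Ω
X_C = 1/(ωC) = 1531 Ω
Branch 1: Z₁ = R = 1300 Ω
Branch 2 (series LC): Z₂ = j(X_L − X_C) = j2020 Ω
Parallel: Z = Z₁Z₂/(Z₁+Z₂), |Z| = 1093 Ω, ∠Z = 32.76°
cos φ = cos(32.76°) = 0.8409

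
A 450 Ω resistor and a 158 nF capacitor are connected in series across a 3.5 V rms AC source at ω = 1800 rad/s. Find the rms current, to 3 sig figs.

X_C = 1/(ωC) = 3520 Ω
Z = 450 − j3520 Ω
|Z| = √(450² + 3520²) = 3540 Ω
I = V/|Z| = 3.5/3540 = 987 μA

987 μA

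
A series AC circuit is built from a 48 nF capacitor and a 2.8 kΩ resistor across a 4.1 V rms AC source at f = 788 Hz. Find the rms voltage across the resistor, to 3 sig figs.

2.27 V

ω = 2πf = 4951 rad/s
X_C = 1/(ωC) = 4210 Ω
Z = 2800 − j4210 Ω
|Z| = √(2800² + 4210²) = 5050 Ω
I = V/|Z| = 811 μA
V_R = I·|Z_R| = 0.000811 × 2800 = 2.27 V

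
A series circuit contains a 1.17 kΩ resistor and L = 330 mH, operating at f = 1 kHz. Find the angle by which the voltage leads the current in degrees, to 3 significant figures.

ω = 2πf = 6283 rad/s
X_L = ωL = 2070 Ω
Z = 1170 + j2070 Ω
|Z| = √(1170² + 2070²) = 2380 Ω
∠Z = arctan(2070/1170) = 60.6°

60.6°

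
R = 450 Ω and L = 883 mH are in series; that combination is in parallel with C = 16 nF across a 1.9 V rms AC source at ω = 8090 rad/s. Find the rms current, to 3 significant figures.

25.3 μA

X_L = ωL = 7140 Ω
X_C = 1/(ωC) = 7730 Ω
Branch 1 (R+jX_L): Z₁ = 450 + j7140 Ω, |Z₁| = 7160 Ω
Branch 2 (−jX_C): Z₂ = −j7730 Ω
Parallel: Z = Z₁Z₂/(Z₁+Z₂), |Z| = 75200 Ω, ∠Z = 48.7°
I = V/|Z| = 1.9/75200 = 25.3 μA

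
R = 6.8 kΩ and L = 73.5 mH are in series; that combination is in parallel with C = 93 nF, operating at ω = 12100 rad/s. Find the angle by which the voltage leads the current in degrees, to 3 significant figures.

-82.6°

X_L = ωL = 889 Ω
X_C = 1/(ωC) = 889 Ω
Branch 1 (R+jX_L): Z₁ = 6800 + j889 Ω, |Z₁| = 6860 Ω
Branch 2 (−jX_C): Z₂ = −j889 Ω
Parallel: Z = Z₁Z₂/(Z₁+Z₂), |Z| = 896 Ω, ∠Z = -82.6°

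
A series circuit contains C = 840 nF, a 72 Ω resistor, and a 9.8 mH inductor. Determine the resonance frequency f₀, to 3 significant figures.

1.75 kHz

ω₀ = 1/√(LC) = 1/√(0.0098 × 8.4e-07) = 11020 rad/s
f₀ = ω₀/(2π) = 1.75 kHz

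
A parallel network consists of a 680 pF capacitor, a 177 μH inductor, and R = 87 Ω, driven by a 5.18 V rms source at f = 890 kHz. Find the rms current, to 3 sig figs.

ω = 2πf = 5.592e+06 rad/s
X_L = ωL = 990 Ω
X_C = 1/(ωC) = 263 Ω
Parallel: admittances add. Y = 1/R + 1/(jωL) + jωC
Y = (0.0115 + j0.00279) S
|Y| = 0.0118 S → |Z| = 1/|Y| = 84.5 Ω, ∠Z = −∠Y = -13.7°
I = V/|Z| = 5.18/84.5 = 61.3 mA

61.3 mA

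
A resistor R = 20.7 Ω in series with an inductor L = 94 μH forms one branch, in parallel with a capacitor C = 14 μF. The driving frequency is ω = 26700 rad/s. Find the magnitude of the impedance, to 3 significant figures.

X_L = ωL = 2.51 Ω
X_C = 1/(ωC) = 2.68 Ω
Branch 1 (R+jX_L): Z₁ = 20.7 + j2.51 Ω, |Z₁| = 20.9 Ω
Branch 2 (−jX_C): Z₂ = −j2.68 Ω
Parallel: Z = Z₁Z₂/(Z₁+Z₂), |Z| = 2.69 Ω, ∠Z = -82.6°

2.69 Ω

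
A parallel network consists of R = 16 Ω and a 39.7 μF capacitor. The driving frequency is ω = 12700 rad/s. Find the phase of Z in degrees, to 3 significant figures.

-82.9°

X_C = 1/(ωC) = 1.98 Ω
Parallel: admittances add. Y = 1/R + jωC
Y = (0.0625 + j0.504) S
|Y| = 0.508 S → |Z| = 1/|Y| = 1.97 Ω, ∠Z = −∠Y = -82.9°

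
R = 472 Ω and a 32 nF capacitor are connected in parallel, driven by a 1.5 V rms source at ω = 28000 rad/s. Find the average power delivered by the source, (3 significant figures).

X_C = 1/(ωC) = 1120 Ω
Parallel: admittances add. Y = 1/R + jωC
Y = (0.00212 + j0.000896) S
|Y| = 0.00230 S → |Z| = 1/|Y| = 435 Ω, ∠Z = −∠Y = -22.9°
I = V/|Z| = 3.45 mA
P = VI cos φ = 1.5 × 0.00345 × cos(-22.9°) = 4.77 mW

4.77 mW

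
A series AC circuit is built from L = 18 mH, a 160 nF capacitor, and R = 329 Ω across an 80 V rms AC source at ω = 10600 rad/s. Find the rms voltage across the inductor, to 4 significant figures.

X_L = ωL = 190.8 Ω
X_C = 1/(ωC) = 589.6 Ω
Net reactance X = X_L − X_C = -398.8 Ω
Z = 329.0 − j398.8 Ω
|Z| = √(329.0² + 398.8²) = 517.0 Ω
I = V/|Z| = 154.7 mA
V_L = I·|Z_L| = 0.1547 × 190.8 = 29.52 V

29.52 V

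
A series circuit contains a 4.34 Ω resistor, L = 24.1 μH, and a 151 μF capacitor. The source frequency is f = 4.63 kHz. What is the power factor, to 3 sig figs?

0.994

ω = 2πf = 29090 rad/s
X_L = ωL = 0.701 Ω
X_C = 1/(ωC) = 0.228 Ω
Net reactance X = X_L − X_C = 0.473 Ω
Z = 4.34 + j0.473 Ω
|Z| = √(4.34² + 0.473²) = 4.37 Ω
∠Z = arctan(0.473/4.34) = 6.23°
cos φ = cos(6.23°) = 0.994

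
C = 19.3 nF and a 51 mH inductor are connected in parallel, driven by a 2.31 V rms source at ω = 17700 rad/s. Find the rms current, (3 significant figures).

1.77 mA

X_L = ωL = 903 Ω
X_C = 1/(ωC) = 2930 Ω
Parallel: admittances add. Y = 1/(jωL) + jωC
Y = (0 − j0.000766) S
|Y| = 0.000766 S → |Z| = 1/|Y| = 1310 Ω, ∠Z = −∠Y = 90.0°
I = V/|Z| = 2.31/1310 = 1.77 mA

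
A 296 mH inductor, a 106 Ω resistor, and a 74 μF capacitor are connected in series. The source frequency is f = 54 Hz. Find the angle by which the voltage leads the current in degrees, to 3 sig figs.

ω = 2πf = 339.3 rad/s
X_L = ωL = 100 Ω
X_C = 1/(ωC) = 39.8 Ω
Net reactance X = X_L − X_C = 60.6 Ω
Z = 106 + j60.6 Ω
|Z| = √(106² + 60.6²) = 122 Ω
∠Z = arctan(60.6/106) = 29.8°

29.8°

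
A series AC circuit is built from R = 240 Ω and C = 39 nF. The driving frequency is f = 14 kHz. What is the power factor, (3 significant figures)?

ω = 2πf = 87960 rad/s
X_C = 1/(ωC) = 291 Ω
Z = 240 − j291 Ω
|Z| = √(240² + 291²) = 378 Ω
∠Z = arctan(-291/240) = -50.5°
cos φ = cos(-50.5°) = 0.636

0.636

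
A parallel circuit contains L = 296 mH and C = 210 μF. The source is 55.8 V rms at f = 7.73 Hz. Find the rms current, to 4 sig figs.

3.312 A

ω = 2πf = 48.57 rad/s
X_L = ωL = 14.38 Ω
X_C = 1/(ωC) = 98.04 Ω
Parallel: admittances add. Y = 1/(jωL) + jωC
Y = (0 − j0.05936) S
|Y| = 0.05936 S → |Z| = 1/|Y| = 16.85 Ω, ∠Z = −∠Y = 90.00°
I = V/|Z| = 55.8/16.85 = 3.312 A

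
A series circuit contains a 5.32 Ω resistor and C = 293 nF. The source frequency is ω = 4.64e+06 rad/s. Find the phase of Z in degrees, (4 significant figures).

X_C = 1/(ωC) = 0.7356 Ω
Z = 5.320 − j0.7356 Ω
|Z| = √(5.320² + 0.7356²) = 5.371 Ω
∠Z = arctan(-0.7356/5.320) = -7.872°

-7.872°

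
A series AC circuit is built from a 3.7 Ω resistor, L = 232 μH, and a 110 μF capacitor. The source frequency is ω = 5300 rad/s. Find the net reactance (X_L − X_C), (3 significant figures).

X_L = ωL = 1.23 Ω
X_C = 1/(ωC) = 1.72 Ω
X = 1.23 − 1.72 = -0.486 Ω

-0.486 Ω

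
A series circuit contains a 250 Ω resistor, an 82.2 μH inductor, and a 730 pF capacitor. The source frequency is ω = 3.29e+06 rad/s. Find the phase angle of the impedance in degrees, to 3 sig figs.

X_L = ωL = 270 Ω
X_C = 1/(ωC) = 416 Ω
Net reactance X = X_L − X_C = -146 Ω
Z = 250 − j146 Ω
|Z| = √(250² + 146²) = 289 Ω
∠Z = arctan(-146/250) = -30.3°

-30.3°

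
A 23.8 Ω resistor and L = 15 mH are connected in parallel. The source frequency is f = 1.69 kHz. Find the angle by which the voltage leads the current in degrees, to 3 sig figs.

8.50°

ω = 2πf = 10620 rad/s
X_L = ωL = 159 Ω
Parallel: admittances add. Y = 1/R + 1/(jωL)
Y = (0.0420 − j0.00628) S
|Y| = 0.0425 S → |Z| = 1/|Y| = 23.5 Ω, ∠Z = −∠Y = 8.50°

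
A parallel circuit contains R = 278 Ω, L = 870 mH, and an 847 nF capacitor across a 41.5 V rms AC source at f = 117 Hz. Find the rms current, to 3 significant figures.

154 mA

ω = 2πf = 735.1 rad/s
X_L = ωL = 640 Ω
X_C = 1/(ωC) = 1610 Ω
Parallel: admittances add. Y = 1/R + 1/(jωL) + jωC
Y = (0.00360 − j0.000941) S
|Y| = 0.00372 S → |Z| = 1/|Y| = 269 Ω, ∠Z = −∠Y = 14.7°
I = V/|Z| = 41.5/269 = 154 mA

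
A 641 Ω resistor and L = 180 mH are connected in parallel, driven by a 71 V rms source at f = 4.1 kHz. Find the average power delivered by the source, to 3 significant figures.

ω = 2πf = 25760 rad/s
X_L = ωL = 4640 Ω
Parallel: admittances add. Y = 1/R + 1/(jωL)
Y = (0.00156 − j0.000216) S
|Y| = 0.00157 S → |Z| = 1/|Y| = 635 Ω, ∠Z = −∠Y = 7.87°
I = V/|Z| = 112 mA
P = VI cos φ = 71 × 0.112 × cos(7.87°) = 7.86 W

7.86 W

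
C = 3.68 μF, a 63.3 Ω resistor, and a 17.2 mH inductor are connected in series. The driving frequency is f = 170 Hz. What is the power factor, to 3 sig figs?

0.259

ω = 2πf = 1068 rad/s
X_L = ωL = 18.4 Ω
X_C = 1/(ωC) = 254 Ω
Net reactance X = X_L − X_C = -236 Ω
Z = 63.3 − j236 Ω
|Z| = √(63.3² + 236²) = 244 Ω
∠Z = arctan(-236/63.3) = -75.0°
cos φ = cos(-75.0°) = 0.259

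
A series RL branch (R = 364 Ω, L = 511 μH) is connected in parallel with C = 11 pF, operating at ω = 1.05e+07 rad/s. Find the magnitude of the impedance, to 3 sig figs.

14100 Ω

X_L = ωL = 5370 Ω
X_C = 1/(ωC) = 8660 Ω
Branch 1 (R+jX_L): Z₁ = 364 + j5370 Ω, |Z₁| = 5380 Ω
Branch 2 (−jX_C): Z₂ = −j8660 Ω
Parallel: Z = Z₁Z₂/(Z₁+Z₂), |Z| = 14100 Ω, ∠Z = 79.8°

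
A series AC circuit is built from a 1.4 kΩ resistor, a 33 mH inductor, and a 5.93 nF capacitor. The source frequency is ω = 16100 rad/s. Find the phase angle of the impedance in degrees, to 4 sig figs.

X_L = ωL = 531.3 Ω
X_C = 1/(ωC) = 10470 Ω
Net reactance X = X_L − X_C = -9943 Ω
Z = 1400 − j9943 Ω
|Z| = √(1400² + 9943²) = 10040 Ω
∠Z = arctan(-9943/1400) = -81.99°

-81.99°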